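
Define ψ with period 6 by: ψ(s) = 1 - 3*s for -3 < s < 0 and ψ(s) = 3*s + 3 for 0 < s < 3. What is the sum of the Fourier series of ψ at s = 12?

2

s = 12 differs from s = 0 by 2 full period(s), and the series is 6-periodic.
At s = 0 the one-sided limits are ψ(0^-) = 1 and ψ(0^+) = 3.
By Dirichlet's theorem the series converges to their average, [(1) + (3)]/2 = 2.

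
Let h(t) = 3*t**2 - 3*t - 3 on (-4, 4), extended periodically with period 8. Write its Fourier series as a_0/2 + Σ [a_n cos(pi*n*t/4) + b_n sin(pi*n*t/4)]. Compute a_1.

-192/pi**2

a_1 = 1/4 ∫_{-4}^{4} h(t) cos(pi*t/4) dt.
Integrating by parts twice (tabular method), an antiderivative of (3*t**2 - 3*t - 3) cos(pi*t/4) is 12*t**2*sin(pi*t/4)/pi - 12*t*sin(pi*t/4)/pi + 96*t*cos(pi*t/4)/pi**2 - 384*sin(pi*t/4)/pi**3 - 12*sin(pi*t/4)/pi - 48*cos(pi*t/4)/pi**2; evaluating from -4 to 4: ∫_{-4}^{4} (3*t**2 - 3*t - 3) cos(pi*t/4) dt = (-336/pi**2) - (432/pi**2) = -768/pi**2.
Hence a_1 = (1/4)·(-768/pi**2) = -192/pi**2.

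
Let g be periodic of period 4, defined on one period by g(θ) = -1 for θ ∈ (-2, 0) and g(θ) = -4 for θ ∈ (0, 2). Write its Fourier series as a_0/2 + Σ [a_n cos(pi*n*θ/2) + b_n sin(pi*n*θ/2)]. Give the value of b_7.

b_7 = 1/2 ∫_{-2}^{2} g(θ) sin(7*pi*θ/2) dθ.
Split the integral at the breakpoints.
Directly, an antiderivative of (-1) sin(7*pi*θ/2) is 2*cos(7*pi*θ/2)/(7*pi); evaluating from -2 to 0: ∫_{-2}^{0} (-1) sin(7*pi*θ/2) dθ = (2/(7*pi)) - (-2/(7*pi)) = 4/(7*pi).
Directly, an antiderivative of (-4) sin(7*pi*θ/2) is 8*cos(7*pi*θ/2)/(7*pi); evaluating from 0 to 2: ∫_{0}^{2} (-4) sin(7*pi*θ/2) dθ = (-8/(7*pi)) - (8/(7*pi)) = -16/(7*pi).
Summing the pieces and multiplying by (1/2) gives b_7 = -6/(7*pi).

-6/(7*pi)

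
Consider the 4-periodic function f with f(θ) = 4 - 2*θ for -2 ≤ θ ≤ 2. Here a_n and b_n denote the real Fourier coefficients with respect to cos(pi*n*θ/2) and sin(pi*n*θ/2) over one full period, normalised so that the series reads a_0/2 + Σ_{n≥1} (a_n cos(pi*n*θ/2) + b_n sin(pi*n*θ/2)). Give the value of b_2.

b_2 = 1/2 ∫_{-2}^{2} f(θ) sin(pi*θ) dθ.
Integrating by parts (boundary term plus one more integral), an antiderivative of (4 - 2*θ) sin(pi*θ) is 2*θ*cos(pi*θ)/pi - 2*sin(pi*θ)/pi**2 - 4*cos(pi*θ)/pi; evaluating from -2 to 2: ∫_{-2}^{2} (4 - 2*θ) sin(pi*θ) dθ = (0) - (-8/pi) = 8/pi.
Hence b_2 = (1/2)·(8/pi) = 4/pi.

4/pi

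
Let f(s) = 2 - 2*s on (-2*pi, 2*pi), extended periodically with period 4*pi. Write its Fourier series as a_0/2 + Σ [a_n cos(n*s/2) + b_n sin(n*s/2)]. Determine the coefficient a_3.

a_3 = (1/(2*pi)) ∫_{-2*pi}^{2*pi} f(s) cos(3*s/2) ds.
Integrating by parts (boundary term plus one more integral), an antiderivative of (2 - 2*s) cos(3*s/2) is -4*s*sin(3*s/2)/3 + 4*sin(3*s/2)/3 - 8*cos(3*s/2)/9; evaluating from -2*pi to 2*pi: ∫_{-2*pi}^{2*pi} (2 - 2*s) cos(3*s/2) ds = (8/9) - (8/9) = 0.
Hence a_3 = (1/(2*pi))·(0) = 0.

0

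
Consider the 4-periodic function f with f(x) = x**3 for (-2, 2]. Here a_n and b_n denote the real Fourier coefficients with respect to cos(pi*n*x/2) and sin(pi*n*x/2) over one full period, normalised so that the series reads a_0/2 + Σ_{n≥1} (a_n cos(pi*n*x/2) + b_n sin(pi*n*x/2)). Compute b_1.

-96/pi**3 + 16/pi

b_1 = 1/2 ∫_{-2}^{2} f(x) sin(pi*x/2) dx.
f is odd and sin(pi*x/2) is odd, so the integrand is even and b_1 = ∫_0^{2} f(x) sin(pi*x/2) dx.
Integrating by parts three times (tabular method), an antiderivative of (x**3) sin(pi*x/2) is -2*x**3*cos(pi*x/2)/pi + 12*x**2*sin(pi*x/2)/pi**2 + 48*x*cos(pi*x/2)/pi**3 - 96*sin(pi*x/2)/pi**4; evaluating from 0 to 2: ∫_{0}^{2} (x**3) sin(pi*x/2) dx = (-96/pi**3 + 16/pi) - (0) = -96/pi**3 + 16/pi.
Hence b_1 = -96/pi**3 + 16/pi.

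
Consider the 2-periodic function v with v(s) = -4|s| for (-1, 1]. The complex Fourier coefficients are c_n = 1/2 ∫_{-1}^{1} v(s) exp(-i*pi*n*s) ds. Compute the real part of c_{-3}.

8/(9*pi**2)

Since v is real-valued, Re(c_{-3}) = 1/2 ∫_{-1}^{1} v(s) cos(-3*pi*s) ds = a_{3}/2.
v is even and cos(-3*pi*s) is even, so the integrand is even: ∫_{-1}^{1} v(s) cos(-3*pi*s) ds = 2∫_0^{1} v(s) cos(-3*pi*s) ds.
Integrating by parts (boundary term plus one more integral), an antiderivative of (-4*s) cos(-3*pi*s) is -4*s*sin(3*pi*s)/(3*pi) - 4*cos(3*pi*s)/(9*pi**2); evaluating from 0 to 1: ∫_{0}^{1} (-4*s) cos(-3*pi*s) ds = (4/(9*pi**2)) - (-4/(9*pi**2)) = 8/(9*pi**2).
So ∫_{-1}^{1} v(s) cos(-3*pi*s) ds = 16/(9*pi**2).
Hence Re(c_{-3}) = (1/2)·(16/(9*pi**2)) = 8/(9*pi**2).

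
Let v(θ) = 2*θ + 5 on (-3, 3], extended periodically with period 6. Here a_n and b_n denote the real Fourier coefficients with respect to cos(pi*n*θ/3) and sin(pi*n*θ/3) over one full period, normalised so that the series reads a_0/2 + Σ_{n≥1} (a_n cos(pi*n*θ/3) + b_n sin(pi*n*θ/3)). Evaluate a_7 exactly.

0

a_7 = 1/3 ∫_{-3}^{3} v(θ) cos(7*pi*θ/3) dθ.
Integrating by parts (boundary term plus one more integral), an antiderivative of (2*θ + 5) cos(7*pi*θ/3) is 6*θ*sin(7*pi*θ/3)/(7*pi) + 15*sin(7*pi*θ/3)/(7*pi) + 18*cos(7*pi*θ/3)/(49*pi**2); evaluating from -3 to 3: ∫_{-3}^{3} (2*θ + 5) cos(7*pi*θ/3) dθ = (-18/(49*pi**2)) - (-18/(49*pi**2)) = 0.
Hence a_7 = (1/3)·(0) = 0.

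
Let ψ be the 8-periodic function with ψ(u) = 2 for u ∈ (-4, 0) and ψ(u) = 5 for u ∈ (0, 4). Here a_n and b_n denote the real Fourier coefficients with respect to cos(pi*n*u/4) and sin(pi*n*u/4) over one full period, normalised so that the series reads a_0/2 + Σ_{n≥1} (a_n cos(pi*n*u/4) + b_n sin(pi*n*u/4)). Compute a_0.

a_0 = 1/4 ∫_{-4}^{4} ψ(u) du = 1/4 · (28) = 7.

7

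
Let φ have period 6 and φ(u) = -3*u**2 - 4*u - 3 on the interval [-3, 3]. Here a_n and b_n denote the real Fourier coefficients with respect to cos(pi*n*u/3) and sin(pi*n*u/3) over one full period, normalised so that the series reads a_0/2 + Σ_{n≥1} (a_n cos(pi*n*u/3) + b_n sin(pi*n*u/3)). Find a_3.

a_3 = 1/3 ∫_{-3}^{3} φ(u) cos(pi*u) du.
Integrating by parts twice (tabular method), an antiderivative of (-3*u**2 - 4*u - 3) cos(pi*u) is -3*u**2*sin(pi*u)/pi - 4*u*sin(pi*u)/pi - 6*u*cos(pi*u)/pi**2 - 3*sin(pi*u)/pi + 6*sin(pi*u)/pi**3 - 4*cos(pi*u)/pi**2; evaluating from -3 to 3: ∫_{-3}^{3} (-3*u**2 - 4*u - 3) cos(pi*u) du = (22/pi**2) - (-14/pi**2) = 36/pi**2.
Hence a_3 = (1/3)·(36/pi**2) = 12/pi**2.

12/pi**2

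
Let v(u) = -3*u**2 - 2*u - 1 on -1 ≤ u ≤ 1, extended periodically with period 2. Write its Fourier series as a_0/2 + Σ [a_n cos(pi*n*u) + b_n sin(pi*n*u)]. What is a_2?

-3/pi**2

a_2 = ∫_{-1}^{1} v(u) cos(2*pi*u) du.
Integrating by parts twice (tabular method), an antiderivative of (-3*u**2 - 2*u - 1) cos(2*pi*u) is -3*u**2*sin(2*pi*u)/(2*pi) - u*sin(2*pi*u)/pi - 3*u*cos(2*pi*u)/(2*pi**2) - sin(2*pi*u)/(2*pi) + 3*sin(2*pi*u)/(4*pi**3) - cos(2*pi*u)/(2*pi**2); evaluating from -1 to 1: ∫_{-1}^{1} (-3*u**2 - 2*u - 1) cos(2*pi*u) du = (-2/pi**2) - (pi**(-2)) = -3/pi**2.
Hence a_2 = -3/pi**2.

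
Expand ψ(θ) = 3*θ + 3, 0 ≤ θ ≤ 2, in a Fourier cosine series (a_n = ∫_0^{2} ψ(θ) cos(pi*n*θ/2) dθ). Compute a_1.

a_1 = ∫_0^{2} (3*θ + 3) cos(pi*θ/2) dθ.
Integrating by parts (boundary term plus one more integral), an antiderivative of (3*θ + 3) cos(pi*θ/2) is 6*θ*sin(pi*θ/2)/pi + 6*sin(pi*θ/2)/pi + 12*cos(pi*θ/2)/pi**2; evaluating from 0 to 2: ∫_{0}^{2} (3*θ + 3) cos(pi*θ/2) dθ = (-12/pi**2) - (12/pi**2) = -24/pi**2.
Hence a_1 = -24/pi**2.

-24/pi**2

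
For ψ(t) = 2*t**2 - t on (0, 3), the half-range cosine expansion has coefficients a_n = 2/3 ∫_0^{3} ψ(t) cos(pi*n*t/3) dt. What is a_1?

-60/pi**2

a_1 = 2/3 ∫_0^{3} (2*t**2 - t) cos(pi*t/3) dt.
Integrating by parts twice (tabular method), an antiderivative of (2*t**2 - t) cos(pi*t/3) is 6*t**2*sin(pi*t/3)/pi - 3*t*sin(pi*t/3)/pi + 36*t*cos(pi*t/3)/pi**2 - 108*sin(pi*t/3)/pi**3 - 9*cos(pi*t/3)/pi**2; evaluating from 0 to 3: ∫_{0}^{3} (2*t**2 - t) cos(pi*t/3) dt = (-99/pi**2) - (-9/pi**2) = -90/pi**2.
Hence a_1 = (2/3)·(-90/pi**2) = -60/pi**2.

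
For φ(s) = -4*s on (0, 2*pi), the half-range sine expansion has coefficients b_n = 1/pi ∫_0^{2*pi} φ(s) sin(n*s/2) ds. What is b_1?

b_1 = 1/pi ∫_0^{2*pi} (-4*s) sin(s/2) ds.
Integrating by parts (boundary term plus one more integral), an antiderivative of (-4*s) sin(s/2) is 8*s*cos(s/2) - 16*sin(s/2); evaluating from 0 to 2*pi: ∫_{0}^{2*pi} (-4*s) sin(s/2) ds = (-16*pi) - (0) = -16*pi.
Hence b_1 = (1/pi)·(-16*pi) = -16.

-16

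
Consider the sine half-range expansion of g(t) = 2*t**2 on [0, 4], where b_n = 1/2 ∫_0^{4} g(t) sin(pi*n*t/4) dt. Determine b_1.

b_1 = 1/2 ∫_0^{4} (2*t**2) sin(pi*t/4) dt.
Integrating by parts twice (tabular method), an antiderivative of (2*t**2) sin(pi*t/4) is -8*t**2*cos(pi*t/4)/pi + 64*t*sin(pi*t/4)/pi**2 + 256*cos(pi*t/4)/pi**3; evaluating from 0 to 4: ∫_{0}^{4} (2*t**2) sin(pi*t/4) dt = (-256/pi**3 + 128/pi) - (256/pi**3) = -512/pi**3 + 128/pi.
Hence b_1 = (1/2)·(-512/pi**3 + 128/pi) = -256/pi**3 + 64/pi.

-256/pi**3 + 64/pi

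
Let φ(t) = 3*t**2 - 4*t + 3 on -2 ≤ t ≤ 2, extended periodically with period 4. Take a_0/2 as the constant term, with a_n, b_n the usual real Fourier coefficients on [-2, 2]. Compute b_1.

b_1 = 1/2 ∫_{-2}^{2} φ(t) sin(pi*t/2) dt.
Integrating by parts twice (tabular method), an antiderivative of (3*t**2 - 4*t + 3) sin(pi*t/2) is -6*t**2*cos(pi*t/2)/pi + 24*t*sin(pi*t/2)/pi**2 + 8*t*cos(pi*t/2)/pi - 16*sin(pi*t/2)/pi**2 - 6*cos(pi*t/2)/pi + 48*cos(pi*t/2)/pi**3; evaluating from -2 to 2: ∫_{-2}^{2} (3*t**2 - 4*t + 3) sin(pi*t/2) dt = (-48/pi**3 + 14/pi) - (-48/pi**3 + 46/pi) = -32/pi.
Hence b_1 = (1/2)·(-32/pi) = -16/pi.

-16/pi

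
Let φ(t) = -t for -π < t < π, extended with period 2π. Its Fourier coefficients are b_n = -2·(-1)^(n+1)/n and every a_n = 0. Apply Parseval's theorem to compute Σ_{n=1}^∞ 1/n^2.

pi**2/6

Parseval: Σ b_n^2 = (1/π) ∫_{-π}^{π} φ(t)^2 dt = 2*pi**2/3.
Σ b_n^2 = Σ 4/n^2, so Σ 1/n^2 = (2*pi**2/3)/4 = pi**2/6.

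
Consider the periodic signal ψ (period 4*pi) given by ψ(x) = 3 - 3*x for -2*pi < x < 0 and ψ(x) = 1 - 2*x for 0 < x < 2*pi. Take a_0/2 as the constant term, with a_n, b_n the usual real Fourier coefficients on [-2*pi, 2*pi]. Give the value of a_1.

-4/pi

a_1 = (1/(2*pi)) ∫_{-2*pi}^{2*pi} ψ(x) cos(x/2) dx.
Split the integral at the breakpoints.
Integrating by parts (boundary term plus one more integral), an antiderivative of (3 - 3*x) cos(x/2) is -6*x*sin(x/2) + 6*sin(x/2) - 12*cos(x/2); evaluating from -2*pi to 0: ∫_{-2*pi}^{0} (3 - 3*x) cos(x/2) dx = (-12) - (12) = -24.
Integrating by parts (boundary term plus one more integral), an antiderivative of (1 - 2*x) cos(x/2) is -4*x*sin(x/2) + 2*sin(x/2) - 8*cos(x/2); evaluating from 0 to 2*pi: ∫_{0}^{2*pi} (1 - 2*x) cos(x/2) dx = (8) - (-8) = 16.
Summing the pieces and multiplying by (1/(2*pi)) gives a_1 = -4/pi.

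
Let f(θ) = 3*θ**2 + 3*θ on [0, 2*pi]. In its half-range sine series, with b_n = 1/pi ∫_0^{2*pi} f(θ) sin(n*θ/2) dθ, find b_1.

b_1 = 1/pi ∫_0^{2*pi} (3*θ**2 + 3*θ) sin(θ/2) dθ.
Integrating by parts twice (tabular method), an antiderivative of (3*θ**2 + 3*θ) sin(θ/2) is -6*θ**2*cos(θ/2) + 24*θ*sin(θ/2) - 6*θ*cos(θ/2) + 12*sin(θ/2) + 48*cos(θ/2); evaluating from 0 to 2*pi: ∫_{0}^{2*pi} (3*θ**2 + 3*θ) sin(θ/2) dθ = (-48 + 12*pi + 24*pi**2) - (48) = -96 + 12*pi + 24*pi**2.
Hence b_1 = (1/pi)·(-96 + 12*pi + 24*pi**2) = -96/pi + 12 + 24*pi.

-96/pi + 12 + 24*pi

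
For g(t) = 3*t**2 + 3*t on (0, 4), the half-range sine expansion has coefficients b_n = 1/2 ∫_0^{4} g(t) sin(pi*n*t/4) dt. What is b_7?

24*(-16 + 245*pi**2)/(343*pi**3)

b_7 = 1/2 ∫_0^{4} (3*t**2 + 3*t) sin(7*pi*t/4) dt.
Integrating by parts twice (tabular method), an antiderivative of (3*t**2 + 3*t) sin(7*pi*t/4) is -12*t**2*cos(7*pi*t/4)/(7*pi) + 96*t*sin(7*pi*t/4)/(49*pi**2) - 12*t*cos(7*pi*t/4)/(7*pi) + 48*sin(7*pi*t/4)/(49*pi**2) + 384*cos(7*pi*t/4)/(343*pi**3); evaluating from 0 to 4: ∫_{0}^{4} (3*t**2 + 3*t) sin(7*pi*t/4) dt = (48*(-8 + 245*pi**2)/(343*pi**3)) - (384/(343*pi**3)) = 48*(-16 + 245*pi**2)/(343*pi**3).
Hence b_7 = (1/2)·(48*(-16 + 245*pi**2)/(343*pi**3)) = 24*(-16 + 245*pi**2)/(343*pi**3).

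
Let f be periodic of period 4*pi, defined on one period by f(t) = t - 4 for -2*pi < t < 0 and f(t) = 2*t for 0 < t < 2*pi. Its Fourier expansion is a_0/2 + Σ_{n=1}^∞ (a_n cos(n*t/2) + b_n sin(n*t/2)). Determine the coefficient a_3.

-4/(9*pi)

a_3 = (1/(2*pi)) ∫_{-2*pi}^{2*pi} f(t) cos(3*t/2) dt.
Split the integral at the breakpoints.
Integrating by parts (boundary term plus one more integral), an antiderivative of (t - 4) cos(3*t/2) is 2*t*sin(3*t/2)/3 - 8*sin(3*t/2)/3 + 4*cos(3*t/2)/9; evaluating from -2*pi to 0: ∫_{-2*pi}^{0} (t - 4) cos(3*t/2) dt = (4/9) - (-4/9) = 8/9.
Integrating by parts (boundary term plus one more integral), an antiderivative of (2*t) cos(3*t/2) is 4*t*sin(3*t/2)/3 + 8*cos(3*t/2)/9; evaluating from 0 to 2*pi: ∫_{0}^{2*pi} (2*t) cos(3*t/2) dt = (-8/9) - (8/9) = -16/9.
Summing the pieces and multiplying by (1/(2*pi)) gives a_3 = -4/(9*pi).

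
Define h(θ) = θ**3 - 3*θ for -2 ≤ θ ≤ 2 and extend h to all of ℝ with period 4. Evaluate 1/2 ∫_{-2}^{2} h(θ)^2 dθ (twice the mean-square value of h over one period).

1/2 ∫_{-2}^{2} h(θ)^2 dθ = 1/2 · (272/35) = 136/35.

136/35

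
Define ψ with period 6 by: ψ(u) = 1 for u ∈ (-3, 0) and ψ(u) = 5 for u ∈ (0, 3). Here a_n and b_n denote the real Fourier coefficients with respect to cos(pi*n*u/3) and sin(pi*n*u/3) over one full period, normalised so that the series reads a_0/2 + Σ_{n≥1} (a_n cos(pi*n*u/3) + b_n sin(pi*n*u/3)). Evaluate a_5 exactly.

0

a_5 = 1/3 ∫_{-3}^{3} ψ(u) cos(5*pi*u/3) du.
Split the integral at the breakpoints.
Directly, an antiderivative of (1) cos(5*pi*u/3) is 3*sin(5*pi*u/3)/(5*pi); evaluating from -3 to 0: ∫_{-3}^{0} (1) cos(5*pi*u/3) du = (0) - (0) = 0.
Directly, an antiderivative of (5) cos(5*pi*u/3) is 3*sin(5*pi*u/3)/pi; evaluating from 0 to 3: ∫_{0}^{3} (5) cos(5*pi*u/3) du = (0) - (0) = 0.
Summing the pieces and multiplying by (1/3) gives a_5 = 0.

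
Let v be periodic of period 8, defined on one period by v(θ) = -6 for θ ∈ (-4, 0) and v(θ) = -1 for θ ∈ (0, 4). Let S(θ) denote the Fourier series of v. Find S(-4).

-7/2

At θ = -4 the one-sided limits are v(-4^-) = -1 and v(-4^+) = -6.
By Dirichlet's theorem the series converges to their average, [(-1) + (-6)]/2 = -7/2.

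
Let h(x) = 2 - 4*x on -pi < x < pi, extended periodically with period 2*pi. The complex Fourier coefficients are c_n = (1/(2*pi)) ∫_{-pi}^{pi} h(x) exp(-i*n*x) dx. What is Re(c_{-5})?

0

Since h is real-valued, Re(c_{-5}) = (1/(2*pi)) ∫_{-pi}^{pi} h(x) cos(-5*x) dx = a_{5}/2.
Integrating by parts (boundary term plus one more integral), an antiderivative of (2 - 4*x) cos(-5*x) is -4*x*sin(5*x)/5 + 2*sin(5*x)/5 - 4*cos(5*x)/25; evaluating from -pi to pi: ∫_{-pi}^{pi} (2 - 4*x) cos(-5*x) dx = (4/25) - (4/25) = 0.
Hence Re(c_{-5}) = (1/(2*pi))·(0) = 0.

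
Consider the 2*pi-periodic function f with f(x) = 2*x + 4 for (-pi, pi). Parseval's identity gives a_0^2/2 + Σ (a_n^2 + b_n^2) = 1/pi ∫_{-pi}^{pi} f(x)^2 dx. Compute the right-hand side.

1/pi ∫_{-pi}^{pi} f(x)^2 dx = 1/pi · (8*pi*(pi**2 + 12)/3) = 8*pi**2/3 + 32.

8*pi**2/3 + 32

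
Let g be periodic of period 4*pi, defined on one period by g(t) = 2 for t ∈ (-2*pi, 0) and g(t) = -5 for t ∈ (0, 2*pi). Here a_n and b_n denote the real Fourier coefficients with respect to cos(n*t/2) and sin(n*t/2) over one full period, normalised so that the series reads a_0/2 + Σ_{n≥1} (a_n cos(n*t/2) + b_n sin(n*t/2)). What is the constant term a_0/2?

-3/2

a_0 = (1/(2*pi)) ∫_{-2*pi}^{2*pi} g(t) dt = (1/(2*pi)) · (-6*pi) = -3.
So the constant term a_0/2 = -3/2.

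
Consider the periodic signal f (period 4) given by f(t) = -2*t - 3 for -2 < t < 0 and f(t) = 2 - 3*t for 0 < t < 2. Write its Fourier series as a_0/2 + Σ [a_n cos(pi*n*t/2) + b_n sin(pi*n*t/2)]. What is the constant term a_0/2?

a_0 = 1/2 ∫_{-2}^{2} f(t) dt = 1/2 · (-4) = -2.
So the constant term a_0/2 = -1.

-1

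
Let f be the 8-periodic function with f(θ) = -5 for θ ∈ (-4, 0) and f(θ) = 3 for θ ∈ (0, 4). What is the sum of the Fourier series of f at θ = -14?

θ = -14 differs from θ = 2 by -2 full period(s), and the series is 8-periodic.
f is continuous at θ = 2 with value 3, so the series converges to 3 there.

3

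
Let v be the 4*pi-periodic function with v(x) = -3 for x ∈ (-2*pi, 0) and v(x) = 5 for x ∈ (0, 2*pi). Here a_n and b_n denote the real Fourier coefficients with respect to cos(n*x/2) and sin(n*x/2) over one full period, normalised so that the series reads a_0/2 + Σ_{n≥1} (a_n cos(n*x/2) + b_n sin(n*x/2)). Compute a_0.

a_0 = (1/(2*pi)) ∫_{-2*pi}^{2*pi} v(x) dx = (1/(2*pi)) · (4*pi) = 2.

2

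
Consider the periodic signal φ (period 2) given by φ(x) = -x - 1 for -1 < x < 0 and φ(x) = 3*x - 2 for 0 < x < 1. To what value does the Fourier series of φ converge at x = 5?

1/2

x = 5 differs from x = 1 by 2 full period(s), and the series is 2-periodic.
At x = 1 the one-sided limits are φ(1^-) = 1 and φ(1^+) = 0.
By Dirichlet's theorem the series converges to their average, [(1) + (0)]/2 = 1/2.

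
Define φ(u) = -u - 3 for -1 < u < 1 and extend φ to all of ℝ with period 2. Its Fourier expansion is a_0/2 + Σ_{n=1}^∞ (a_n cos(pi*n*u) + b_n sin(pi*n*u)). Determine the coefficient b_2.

1/pi

b_2 = ∫_{-1}^{1} φ(u) sin(2*pi*u) du.
Integrating by parts (boundary term plus one more integral), an antiderivative of (-u - 3) sin(2*pi*u) is u*cos(2*pi*u)/(2*pi) - sin(2*pi*u)/(4*pi**2) + 3*cos(2*pi*u)/(2*pi); evaluating from -1 to 1: ∫_{-1}^{1} (-u - 3) sin(2*pi*u) du = (2/pi) - (1/pi) = 1/pi.
Hence b_2 = 1/pi.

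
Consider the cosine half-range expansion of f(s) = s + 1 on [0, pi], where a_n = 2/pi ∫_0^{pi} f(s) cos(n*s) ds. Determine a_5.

-4/(25*pi)

a_5 = 2/pi ∫_0^{pi} (s + 1) cos(5*s) ds.
Integrating by parts (boundary term plus one more integral), an antiderivative of (s + 1) cos(5*s) is s*sin(5*s)/5 + sin(5*s)/5 + cos(5*s)/25; evaluating from 0 to pi: ∫_{0}^{pi} (s + 1) cos(5*s) ds = (-1/25) - (1/25) = -2/25.
Hence a_5 = (2/pi)·(-2/25) = -4/(25*pi).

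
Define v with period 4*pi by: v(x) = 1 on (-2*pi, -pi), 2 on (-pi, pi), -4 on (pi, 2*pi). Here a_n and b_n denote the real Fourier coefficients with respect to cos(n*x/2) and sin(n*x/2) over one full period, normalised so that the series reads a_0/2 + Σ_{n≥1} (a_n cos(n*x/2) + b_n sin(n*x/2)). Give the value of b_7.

b_7 = (1/(2*pi)) ∫_{-2*pi}^{2*pi} v(x) sin(7*x/2) dx.
Split the integral at the breakpoints.
Directly, an antiderivative of (1) sin(7*x/2) is -2*cos(7*x/2)/7; evaluating from -2*pi to -pi: ∫_{-2*pi}^{-pi} (1) sin(7*x/2) dx = (0) - (2/7) = -2/7.
Directly, an antiderivative of (2) sin(7*x/2) is -4*cos(7*x/2)/7; evaluating from -pi to pi: ∫_{-pi}^{pi} (2) sin(7*x/2) dx = (0) - (0) = 0.
Directly, an antiderivative of (-4) sin(7*x/2) is 8*cos(7*x/2)/7; evaluating from pi to 2*pi: ∫_{pi}^{2*pi} (-4) sin(7*x/2) dx = (-8/7) - (0) = -8/7.
Summing the pieces and multiplying by (1/(2*pi)) gives b_7 = -5/(7*pi).

-5/(7*pi)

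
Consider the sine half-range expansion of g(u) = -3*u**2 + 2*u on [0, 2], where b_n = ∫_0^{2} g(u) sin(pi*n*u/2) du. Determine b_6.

b_6 = ∫_0^{2} (-3*u**2 + 2*u) sin(3*pi*u) du.
Integrating by parts twice (tabular method), an antiderivative of (-3*u**2 + 2*u) sin(3*pi*u) is u**2*cos(3*pi*u)/pi - 2*u*sin(3*pi*u)/(3*pi**2) - 2*u*cos(3*pi*u)/(3*pi) + 2*sin(3*pi*u)/(9*pi**2) - 2*cos(3*pi*u)/(9*pi**3); evaluating from 0 to 2: ∫_{0}^{2} (-3*u**2 + 2*u) sin(3*pi*u) du = (2*(-1 + 12*pi**2)/(9*pi**3)) - (-2/(9*pi**3)) = 8/(3*pi).
Hence b_6 = 8/(3*pi).

8/(3*pi)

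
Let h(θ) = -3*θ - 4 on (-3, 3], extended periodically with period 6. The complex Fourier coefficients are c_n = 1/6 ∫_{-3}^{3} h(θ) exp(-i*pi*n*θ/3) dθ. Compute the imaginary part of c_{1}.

9/pi

Since h is real-valued, Im(c_{1}) = -1/6 ∫_{-3}^{3} h(θ) sin(pi*θ/3) dθ = -b_{1}/2.
Integrating by parts (boundary term plus one more integral), an antiderivative of (-3*θ - 4) sin(pi*θ/3) is 9*θ*cos(pi*θ/3)/pi - 27*sin(pi*θ/3)/pi**2 + 12*cos(pi*θ/3)/pi; evaluating from -3 to 3: ∫_{-3}^{3} (-3*θ - 4) sin(pi*θ/3) dθ = (-39/pi) - (15/pi) = -54/pi.
Hence Im(c_{1}) = (-1/6)·(-54/pi) = 9/pi.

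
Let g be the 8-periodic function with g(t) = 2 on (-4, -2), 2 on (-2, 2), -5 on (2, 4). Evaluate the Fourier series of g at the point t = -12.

-3/2

t = -12 differs from t = 4 by -2 full period(s), and the series is 8-periodic.
At t = 4 the one-sided limits are g(4^-) = -5 and g(4^+) = 2.
By Dirichlet's theorem the series converges to their average, [(-5) + (2)]/2 = -3/2.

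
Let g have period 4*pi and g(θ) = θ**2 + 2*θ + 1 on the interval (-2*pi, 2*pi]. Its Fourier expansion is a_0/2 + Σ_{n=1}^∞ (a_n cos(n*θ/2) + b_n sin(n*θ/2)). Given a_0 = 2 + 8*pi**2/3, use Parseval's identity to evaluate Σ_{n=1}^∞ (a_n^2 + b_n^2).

Parseval: a_0^2/2 + Σ_{n≥1} (a_n^2+b_n^2) = (1/(2*pi)) ∫_{-2*pi}^{2*pi} g(θ)^2 dθ = 2 + 16*pi**2 + 32*pi**4/5.
Subtract a_0^2/2 = 2*(3 + 4*pi**2)**2/9: Σ (a_n^2+b_n^2) = 32*pi**2*(15 + 4*pi**2)/45.

32*pi**2*(15 + 4*pi**2)/45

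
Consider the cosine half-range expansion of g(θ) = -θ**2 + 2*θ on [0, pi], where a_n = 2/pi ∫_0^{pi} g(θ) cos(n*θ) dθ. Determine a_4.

-1/4

a_4 = 2/pi ∫_0^{pi} (-θ**2 + 2*θ) cos(4*θ) dθ.
Integrating by parts twice (tabular method), an antiderivative of (-θ**2 + 2*θ) cos(4*θ) is -θ**2*sin(4*θ)/4 + θ*sin(4*θ)/2 - θ*cos(4*θ)/8 + sin(4*θ)/32 + cos(4*θ)/8; evaluating from 0 to pi: ∫_{0}^{pi} (-θ**2 + 2*θ) cos(4*θ) dθ = (1/8 - pi/8) - (1/8) = -pi/8.
Hence a_4 = (2/pi)·(-pi/8) = -1/4.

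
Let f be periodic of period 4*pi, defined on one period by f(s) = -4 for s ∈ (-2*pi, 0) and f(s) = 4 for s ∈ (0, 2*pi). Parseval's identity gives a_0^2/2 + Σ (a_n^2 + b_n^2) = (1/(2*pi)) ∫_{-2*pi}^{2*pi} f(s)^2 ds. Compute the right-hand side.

32

(1/(2*pi)) ∫_{-2*pi}^{2*pi} f(s)^2 ds = (1/(2*pi)) · (64*pi) = 32.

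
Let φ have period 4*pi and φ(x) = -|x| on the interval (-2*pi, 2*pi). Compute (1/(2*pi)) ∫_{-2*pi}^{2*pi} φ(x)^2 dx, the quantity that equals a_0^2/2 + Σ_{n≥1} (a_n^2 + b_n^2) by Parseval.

8*pi**2/3

(1/(2*pi)) ∫_{-2*pi}^{2*pi} φ(x)^2 dx = (1/(2*pi)) · (16*pi**3/3) = 8*pi**2/3.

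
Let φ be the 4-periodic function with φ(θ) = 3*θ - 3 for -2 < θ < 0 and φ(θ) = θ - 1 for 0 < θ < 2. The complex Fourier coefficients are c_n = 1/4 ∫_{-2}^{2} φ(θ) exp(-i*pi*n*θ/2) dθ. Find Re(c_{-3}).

Since φ is real-valued, Re(c_{-3}) = 1/4 ∫_{-2}^{2} φ(θ) cos(-3*pi*θ/2) dθ = a_{3}/2.
Split the integral at the breakpoints.
Integrating by parts (boundary term plus one more integral), an antiderivative of (3*θ - 3) cos(-3*pi*θ/2) is 2*θ*sin(3*pi*θ/2)/pi - 2*sin(3*pi*θ/2)/pi + 4*cos(3*pi*θ/2)/(3*pi**2); evaluating from -2 to 0: ∫_{-2}^{0} (3*θ - 3) cos(-3*pi*θ/2) dθ = (4/(3*pi**2)) - (-4/(3*pi**2)) = 8/(3*pi**2).
Integrating by parts (boundary term plus one more integral), an antiderivative of (θ - 1) cos(-3*pi*θ/2) is 2*θ*sin(3*pi*θ/2)/(3*pi) - 2*sin(3*pi*θ/2)/(3*pi) + 4*cos(3*pi*θ/2)/(9*pi**2); evaluating from 0 to 2: ∫_{0}^{2} (θ - 1) cos(-3*pi*θ/2) dθ = (-4/(9*pi**2)) - (4/(9*pi**2)) = -8/(9*pi**2).
So ∫_{-2}^{2} φ(θ) cos(-3*pi*θ/2) dθ = 16/(9*pi**2).
Hence Re(c_{-3}) = (1/4)·(16/(9*pi**2)) = 4/(9*pi**2).

4/(9*pi**2)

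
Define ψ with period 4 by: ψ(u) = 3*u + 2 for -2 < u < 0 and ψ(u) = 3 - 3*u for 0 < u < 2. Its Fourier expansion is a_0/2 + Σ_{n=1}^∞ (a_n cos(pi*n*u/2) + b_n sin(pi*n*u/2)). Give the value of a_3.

8/(3*pi**2)

a_3 = 1/2 ∫_{-2}^{2} ψ(u) cos(3*pi*u/2) du.
Split the integral at the breakpoints.
Integrating by parts (boundary term plus one more integral), an antiderivative of (3*u + 2) cos(3*pi*u/2) is 2*u*sin(3*pi*u/2)/pi + 4*sin(3*pi*u/2)/(3*pi) + 4*cos(3*pi*u/2)/(3*pi**2); evaluating from -2 to 0: ∫_{-2}^{0} (3*u + 2) cos(3*pi*u/2) du = (4/(3*pi**2)) - (-4/(3*pi**2)) = 8/(3*pi**2).
Integrating by parts (boundary term plus one more integral), an antiderivative of (3 - 3*u) cos(3*pi*u/2) is -2*u*sin(3*pi*u/2)/pi + 2*sin(3*pi*u/2)/pi - 4*cos(3*pi*u/2)/(3*pi**2); evaluating from 0 to 2: ∫_{0}^{2} (3 - 3*u) cos(3*pi*u/2) du = (4/(3*pi**2)) - (-4/(3*pi**2)) = 8/(3*pi**2).
Summing the pieces and multiplying by (1/2) gives a_3 = 8/(3*pi**2).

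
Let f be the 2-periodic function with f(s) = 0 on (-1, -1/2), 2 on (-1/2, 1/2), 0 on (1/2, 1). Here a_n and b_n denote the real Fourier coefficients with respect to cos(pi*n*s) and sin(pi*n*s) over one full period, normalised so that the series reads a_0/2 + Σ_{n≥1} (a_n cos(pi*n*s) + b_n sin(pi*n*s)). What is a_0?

2

a_0 = ∫_{-1}^{1} f(s) ds = 2.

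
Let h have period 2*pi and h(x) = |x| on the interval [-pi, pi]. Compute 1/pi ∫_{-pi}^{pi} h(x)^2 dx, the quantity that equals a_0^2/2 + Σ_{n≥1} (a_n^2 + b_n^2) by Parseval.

1/pi ∫_{-pi}^{pi} h(x)^2 dx = 1/pi · (2*pi**3/3) = 2*pi**2/3.

2*pi**2/3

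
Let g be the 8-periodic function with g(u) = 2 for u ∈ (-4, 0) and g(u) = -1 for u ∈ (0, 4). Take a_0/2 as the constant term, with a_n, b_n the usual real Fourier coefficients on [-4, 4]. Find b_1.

b_1 = 1/4 ∫_{-4}^{4} g(u) sin(pi*u/4) du.
Split the integral at the breakpoints.
Directly, an antiderivative of (2) sin(pi*u/4) is -8*cos(pi*u/4)/pi; evaluating from -4 to 0: ∫_{-4}^{0} (2) sin(pi*u/4) du = (-8/pi) - (8/pi) = -16/pi.
Directly, an antiderivative of (-1) sin(pi*u/4) is 4*cos(pi*u/4)/pi; evaluating from 0 to 4: ∫_{0}^{4} (-1) sin(pi*u/4) du = (-4/pi) - (4/pi) = -8/pi.
Summing the pieces and multiplying by (1/4) gives b_1 = -6/pi.

-6/pi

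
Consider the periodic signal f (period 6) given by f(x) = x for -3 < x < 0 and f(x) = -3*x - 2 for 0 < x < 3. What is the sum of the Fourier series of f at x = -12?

x = -12 differs from x = 0 by -2 full period(s), and the series is 6-periodic.
At x = 0 the one-sided limits are f(0^-) = 0 and f(0^+) = -2.
By Dirichlet's theorem the series converges to their average, [(0) + (-2)]/2 = -1.

-1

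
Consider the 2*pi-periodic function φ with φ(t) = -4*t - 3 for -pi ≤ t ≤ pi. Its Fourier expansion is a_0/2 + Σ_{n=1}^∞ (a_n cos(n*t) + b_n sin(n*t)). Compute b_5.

-8/5

b_5 = 1/pi ∫_{-pi}^{pi} φ(t) sin(5*t) dt.
Integrating by parts (boundary term plus one more integral), an antiderivative of (-4*t - 3) sin(5*t) is 4*t*cos(5*t)/5 - 4*sin(5*t)/25 + 3*cos(5*t)/5; evaluating from -pi to pi: ∫_{-pi}^{pi} (-4*t - 3) sin(5*t) dt = (-4*pi/5 - 3/5) - (-3/5 + 4*pi/5) = -8*pi/5.
Hence b_5 = (1/pi)·(-8*pi/5) = -8/5.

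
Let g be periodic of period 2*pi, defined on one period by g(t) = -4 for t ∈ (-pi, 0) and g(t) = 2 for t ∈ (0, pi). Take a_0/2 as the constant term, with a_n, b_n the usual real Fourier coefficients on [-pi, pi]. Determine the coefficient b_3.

b_3 = 1/pi ∫_{-pi}^{pi} g(t) sin(3*t) dt.
Split the integral at the breakpoints.
Directly, an antiderivative of (-4) sin(3*t) is 4*cos(3*t)/3; evaluating from -pi to 0: ∫_{-pi}^{0} (-4) sin(3*t) dt = (4/3) - (-4/3) = 8/3.
Directly, an antiderivative of (2) sin(3*t) is -2*cos(3*t)/3; evaluating from 0 to pi: ∫_{0}^{pi} (2) sin(3*t) dt = (2/3) - (-2/3) = 4/3.
Summing the pieces and multiplying by (1/pi) gives b_3 = 4/pi.

4/pi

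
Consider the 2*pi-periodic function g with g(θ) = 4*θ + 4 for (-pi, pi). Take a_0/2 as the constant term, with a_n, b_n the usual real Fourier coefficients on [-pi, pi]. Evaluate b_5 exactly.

b_5 = 1/pi ∫_{-pi}^{pi} g(θ) sin(5*θ) dθ.
Integrating by parts (boundary term plus one more integral), an antiderivative of (4*θ + 4) sin(5*θ) is -4*θ*cos(5*θ)/5 + 4*sin(5*θ)/25 - 4*cos(5*θ)/5; evaluating from -pi to pi: ∫_{-pi}^{pi} (4*θ + 4) sin(5*θ) dθ = (4/5 + 4*pi/5) - (4/5 - 4*pi/5) = 8*pi/5.
Hence b_5 = (1/pi)·(8*pi/5) = 8/5.

8/5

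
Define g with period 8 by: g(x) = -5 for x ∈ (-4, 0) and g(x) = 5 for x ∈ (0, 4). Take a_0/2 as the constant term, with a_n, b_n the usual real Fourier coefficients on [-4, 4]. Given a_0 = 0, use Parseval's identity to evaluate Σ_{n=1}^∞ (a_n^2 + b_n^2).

Parseval: a_0^2/2 + Σ_{n≥1} (a_n^2+b_n^2) = 1/4 ∫_{-4}^{4} g(x)^2 dx = 50.
Subtract a_0^2/2 = 0: Σ (a_n^2+b_n^2) = 50.

50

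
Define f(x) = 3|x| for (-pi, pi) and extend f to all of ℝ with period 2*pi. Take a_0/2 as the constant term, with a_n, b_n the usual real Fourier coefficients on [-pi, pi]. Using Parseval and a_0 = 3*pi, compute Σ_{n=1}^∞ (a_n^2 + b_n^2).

3*pi**2/2

Parseval: a_0^2/2 + Σ_{n≥1} (a_n^2+b_n^2) = 1/pi ∫_{-pi}^{pi} f(x)^2 dx = 6*pi**2.
Subtract a_0^2/2 = 9*pi**2/2: Σ (a_n^2+b_n^2) = 3*pi**2/2.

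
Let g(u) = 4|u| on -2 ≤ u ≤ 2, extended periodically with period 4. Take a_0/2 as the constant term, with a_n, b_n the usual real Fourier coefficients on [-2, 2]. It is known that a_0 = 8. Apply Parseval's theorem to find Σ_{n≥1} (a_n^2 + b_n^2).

Parseval: a_0^2/2 + Σ_{n≥1} (a_n^2+b_n^2) = 1/2 ∫_{-2}^{2} g(u)^2 du = 128/3.
Subtract a_0^2/2 = 32: Σ (a_n^2+b_n^2) = 32/3.

32/3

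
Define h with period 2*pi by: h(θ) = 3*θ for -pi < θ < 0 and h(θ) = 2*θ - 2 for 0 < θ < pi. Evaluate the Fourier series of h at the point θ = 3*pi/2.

-3*pi/2

θ = 3*pi/2 differs from θ = -pi/2 by 1 full period(s), and the series is 2*pi-periodic.
h is continuous at θ = -pi/2 with value -3*pi/2, so the series converges to -3*pi/2 there.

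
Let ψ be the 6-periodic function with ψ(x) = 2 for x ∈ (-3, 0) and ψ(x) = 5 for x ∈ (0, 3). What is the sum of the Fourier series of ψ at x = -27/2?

2

x = -27/2 differs from x = -3/2 by -2 full period(s), and the series is 6-periodic.
ψ is continuous at x = -3/2 with value 2, so the series converges to 2 there.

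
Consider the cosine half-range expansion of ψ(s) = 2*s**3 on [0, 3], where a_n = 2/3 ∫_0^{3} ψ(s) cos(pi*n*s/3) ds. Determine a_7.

a_7 = 2/3 ∫_0^{3} (2*s**3) cos(7*pi*s/3) ds.
Integrating by parts three times (tabular method), an antiderivative of (2*s**3) cos(7*pi*s/3) is 6*s**3*sin(7*pi*s/3)/(7*pi) + 54*s**2*cos(7*pi*s/3)/(49*pi**2) - 324*s*sin(7*pi*s/3)/(343*pi**3) - 972*cos(7*pi*s/3)/(2401*pi**4); evaluating from 0 to 3: ∫_{0}^{3} (2*s**3) cos(7*pi*s/3) ds = (486*(2 - 49*pi**2)/(2401*pi**4)) - (-972/(2401*pi**4)) = 486*(4 - 49*pi**2)/(2401*pi**4).
Hence a_7 = (2/3)·(486*(4 - 49*pi**2)/(2401*pi**4)) = 324*(4 - 49*pi**2)/(2401*pi**4).

324*(4 - 49*pi**2)/(2401*pi**4)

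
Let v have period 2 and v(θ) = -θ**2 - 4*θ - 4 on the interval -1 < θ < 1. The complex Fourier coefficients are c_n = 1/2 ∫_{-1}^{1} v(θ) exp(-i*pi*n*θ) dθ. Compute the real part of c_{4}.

-1/(8*pi**2)

Since v is real-valued, Re(c_{4}) = 1/2 ∫_{-1}^{1} v(θ) cos(4*pi*θ) dθ = a_{4}/2.
Integrating by parts twice (tabular method), an antiderivative of (-θ**2 - 4*θ - 4) cos(4*pi*θ) is -θ**2*sin(4*pi*θ)/(4*pi) - θ*sin(4*pi*θ)/pi - θ*cos(4*pi*θ)/(8*pi**2) - sin(4*pi*θ)/pi + sin(4*pi*θ)/(32*pi**3) - cos(4*pi*θ)/(4*pi**2); evaluating from -1 to 1: ∫_{-1}^{1} (-θ**2 - 4*θ - 4) cos(4*pi*θ) dθ = (-3/(8*pi**2)) - (-1/(8*pi**2)) = -1/(4*pi**2).
Hence Re(c_{4}) = (1/2)·(-1/(4*pi**2)) = -1/(8*pi**2).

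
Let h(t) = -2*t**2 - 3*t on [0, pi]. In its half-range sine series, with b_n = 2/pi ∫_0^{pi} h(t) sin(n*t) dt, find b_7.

b_7 = 2/pi ∫_0^{pi} (-2*t**2 - 3*t) sin(7*t) dt.
Integrating by parts twice (tabular method), an antiderivative of (-2*t**2 - 3*t) sin(7*t) is 2*t**2*cos(7*t)/7 - 4*t*sin(7*t)/49 + 3*t*cos(7*t)/7 - 3*sin(7*t)/49 - 4*cos(7*t)/343; evaluating from 0 to pi: ∫_{0}^{pi} (-2*t**2 - 3*t) sin(7*t) dt = (-2*pi**2/7 - 3*pi/7 + 4/343) - (-4/343) = -2*pi**2/7 - 3*pi/7 + 8/343.
Hence b_7 = (2/pi)·(-2*pi**2/7 - 3*pi/7 + 8/343) = 2*(-98*pi**2 - 147*pi + 8)/(343*pi).

2*(-98*pi**2 - 147*pi + 8)/(343*pi)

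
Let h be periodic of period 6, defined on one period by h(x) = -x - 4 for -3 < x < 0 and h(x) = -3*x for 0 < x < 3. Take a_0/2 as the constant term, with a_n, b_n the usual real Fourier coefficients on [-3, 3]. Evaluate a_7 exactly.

12/(49*pi**2)

a_7 = 1/3 ∫_{-3}^{3} h(x) cos(7*pi*x/3) dx.
Split the integral at the breakpoints.
Integrating by parts (boundary term plus one more integral), an antiderivative of (-x - 4) cos(7*pi*x/3) is -3*x*sin(7*pi*x/3)/(7*pi) - 12*sin(7*pi*x/3)/(7*pi) - 9*cos(7*pi*x/3)/(49*pi**2); evaluating from -3 to 0: ∫_{-3}^{0} (-x - 4) cos(7*pi*x/3) dx = (-9/(49*pi**2)) - (9/(49*pi**2)) = -18/(49*pi**2).
Integrating by parts (boundary term plus one more integral), an antiderivative of (-3*x) cos(7*pi*x/3) is -9*x*sin(7*pi*x/3)/(7*pi) - 27*cos(7*pi*x/3)/(49*pi**2); evaluating from 0 to 3: ∫_{0}^{3} (-3*x) cos(7*pi*x/3) dx = (27/(49*pi**2)) - (-27/(49*pi**2)) = 54/(49*pi**2).
Summing the pieces and multiplying by (1/3) gives a_7 = 12/(49*pi**2).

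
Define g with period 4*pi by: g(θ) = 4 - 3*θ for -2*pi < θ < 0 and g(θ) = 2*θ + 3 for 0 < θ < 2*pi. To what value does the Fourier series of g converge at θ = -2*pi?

7/2 + 5*pi

At θ = -2*pi the one-sided limits are g(-2*pi^-) = 3 + 4*pi and g(-2*pi^+) = 4 + 6*pi.
By Dirichlet's theorem the series converges to their average, [(3 + 4*pi) + (4 + 6*pi)]/2 = 7/2 + 5*pi.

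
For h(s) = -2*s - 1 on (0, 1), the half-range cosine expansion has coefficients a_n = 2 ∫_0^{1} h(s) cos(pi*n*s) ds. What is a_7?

a_7 = 2 ∫_0^{1} (-2*s - 1) cos(7*pi*s) ds.
Integrating by parts (boundary term plus one more integral), an antiderivative of (-2*s - 1) cos(7*pi*s) is -2*s*sin(7*pi*s)/(7*pi) - sin(7*pi*s)/(7*pi) - 2*cos(7*pi*s)/(49*pi**2); evaluating from 0 to 1: ∫_{0}^{1} (-2*s - 1) cos(7*pi*s) ds = (2/(49*pi**2)) - (-2/(49*pi**2)) = 4/(49*pi**2).
Hence a_7 = 2·(4/(49*pi**2)) = 8/(49*pi**2).

8/(49*pi**2)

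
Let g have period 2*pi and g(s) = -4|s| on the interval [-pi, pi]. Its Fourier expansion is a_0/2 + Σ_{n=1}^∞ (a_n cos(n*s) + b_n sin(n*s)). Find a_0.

a_0 = 1/pi ∫_{-pi}^{pi} g(s) ds = 1/pi · (-4*pi**2) = -4*pi.

-4*pi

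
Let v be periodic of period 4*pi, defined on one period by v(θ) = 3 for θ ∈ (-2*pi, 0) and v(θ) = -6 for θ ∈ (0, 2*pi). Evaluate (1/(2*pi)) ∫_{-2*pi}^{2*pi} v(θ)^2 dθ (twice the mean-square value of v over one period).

45

(1/(2*pi)) ∫_{-2*pi}^{2*pi} v(θ)^2 dθ = (1/(2*pi)) · (90*pi) = 45.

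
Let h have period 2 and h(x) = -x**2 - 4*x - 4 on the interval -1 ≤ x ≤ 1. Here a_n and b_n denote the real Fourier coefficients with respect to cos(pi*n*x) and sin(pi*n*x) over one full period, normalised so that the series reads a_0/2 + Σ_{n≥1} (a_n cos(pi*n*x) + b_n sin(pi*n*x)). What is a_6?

-1/(9*pi**2)

a_6 = ∫_{-1}^{1} h(x) cos(6*pi*x) dx.
Integrating by parts twice (tabular method), an antiderivative of (-x**2 - 4*x - 4) cos(6*pi*x) is -x**2*sin(6*pi*x)/(6*pi) - 2*x*sin(6*pi*x)/(3*pi) - x*cos(6*pi*x)/(18*pi**2) - 2*sin(6*pi*x)/(3*pi) + sin(6*pi*x)/(108*pi**3) - cos(6*pi*x)/(9*pi**2); evaluating from -1 to 1: ∫_{-1}^{1} (-x**2 - 4*x - 4) cos(6*pi*x) dx = (-1/(6*pi**2)) - (-1/(18*pi**2)) = -1/(9*pi**2).
Hence a_6 = -1/(9*pi**2).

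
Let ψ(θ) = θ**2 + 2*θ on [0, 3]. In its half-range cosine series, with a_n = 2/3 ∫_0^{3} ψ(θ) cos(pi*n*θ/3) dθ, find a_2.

9/pi**2

a_2 = 2/3 ∫_0^{3} (θ**2 + 2*θ) cos(2*pi*θ/3) dθ.
Integrating by parts twice (tabular method), an antiderivative of (θ**2 + 2*θ) cos(2*pi*θ/3) is 3*θ**2*sin(2*pi*θ/3)/(2*pi) + 3*θ*sin(2*pi*θ/3)/pi + 9*θ*cos(2*pi*θ/3)/(2*pi**2) - 27*sin(2*pi*θ/3)/(4*pi**3) + 9*cos(2*pi*θ/3)/(2*pi**2); evaluating from 0 to 3: ∫_{0}^{3} (θ**2 + 2*θ) cos(2*pi*θ/3) dθ = (18/pi**2) - (9/(2*pi**2)) = 27/(2*pi**2).
Hence a_2 = (2/3)·(27/(2*pi**2)) = 9/pi**2.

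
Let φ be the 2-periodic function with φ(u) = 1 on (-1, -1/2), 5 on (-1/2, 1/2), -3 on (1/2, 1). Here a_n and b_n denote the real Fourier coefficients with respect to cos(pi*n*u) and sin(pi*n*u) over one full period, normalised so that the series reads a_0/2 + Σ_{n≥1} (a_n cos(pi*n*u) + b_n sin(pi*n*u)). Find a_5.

a_5 = ∫_{-1}^{1} φ(u) cos(5*pi*u) du.
Split the integral at the breakpoints.
Directly, an antiderivative of (1) cos(5*pi*u) is sin(5*pi*u)/(5*pi); evaluating from -1 to -1/2: ∫_{-1}^{-1/2} (1) cos(5*pi*u) du = (-1/(5*pi)) - (0) = -1/(5*pi).
Directly, an antiderivative of (5) cos(5*pi*u) is sin(5*pi*u)/pi; evaluating from -1/2 to 1/2: ∫_{-1/2}^{1/2} (5) cos(5*pi*u) du = (1/pi) - (-1/pi) = 2/pi.
Directly, an antiderivative of (-3) cos(5*pi*u) is -3*sin(5*pi*u)/(5*pi); evaluating from 1/2 to 1: ∫_{1/2}^{1} (-3) cos(5*pi*u) du = (0) - (-3/(5*pi)) = 3/(5*pi).
Summing the pieces gives a_5 = 12/(5*pi).

12/(5*pi)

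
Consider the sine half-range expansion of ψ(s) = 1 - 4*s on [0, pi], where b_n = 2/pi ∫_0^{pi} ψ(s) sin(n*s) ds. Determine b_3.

b_3 = 2/pi ∫_0^{pi} (1 - 4*s) sin(3*s) ds.
Integrating by parts (boundary term plus one more integral), an antiderivative of (1 - 4*s) sin(3*s) is 4*s*cos(3*s)/3 - 4*sin(3*s)/9 - cos(3*s)/3; evaluating from 0 to pi: ∫_{0}^{pi} (1 - 4*s) sin(3*s) ds = (1/3 - 4*pi/3) - (-1/3) = 2/3 - 4*pi/3.
Hence b_3 = (2/pi)·(2/3 - 4*pi/3) = 4*(1 - 2*pi)/(3*pi).

4*(1 - 2*pi)/(3*pi)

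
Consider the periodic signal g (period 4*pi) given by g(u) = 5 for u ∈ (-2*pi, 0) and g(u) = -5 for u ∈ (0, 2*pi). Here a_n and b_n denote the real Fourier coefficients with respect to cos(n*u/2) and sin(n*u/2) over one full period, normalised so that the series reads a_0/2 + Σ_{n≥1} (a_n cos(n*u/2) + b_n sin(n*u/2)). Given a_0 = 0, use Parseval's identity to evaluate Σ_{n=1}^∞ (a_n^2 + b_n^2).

50

Parseval: a_0^2/2 + Σ_{n≥1} (a_n^2+b_n^2) = (1/(2*pi)) ∫_{-2*pi}^{2*pi} g(u)^2 du = 50.
Subtract a_0^2/2 = 0: Σ (a_n^2+b_n^2) = 50.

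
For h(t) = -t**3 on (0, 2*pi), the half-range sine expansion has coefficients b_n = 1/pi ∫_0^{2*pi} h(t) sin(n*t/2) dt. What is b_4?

-3/2 + 4*pi**2

b_4 = 1/pi ∫_0^{2*pi} (-t**3) sin(2*t) dt.
Integrating by parts three times (tabular method), an antiderivative of (-t**3) sin(2*t) is t**3*cos(2*t)/2 - 3*t**2*sin(2*t)/4 - 3*t*cos(2*t)/4 + 3*sin(2*t)/8; evaluating from 0 to 2*pi: ∫_{0}^{2*pi} (-t**3) sin(2*t) dt = (pi*(-3 + 8*pi**2)/2) - (0) = pi*(-3 + 8*pi**2)/2.
Hence b_4 = (1/pi)·(pi*(-3 + 8*pi**2)/2) = -3/2 + 4*pi**2.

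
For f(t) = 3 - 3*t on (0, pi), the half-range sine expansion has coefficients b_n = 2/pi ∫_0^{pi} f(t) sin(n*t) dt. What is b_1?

b_1 = 2/pi ∫_0^{pi} (3 - 3*t) sin(t) dt.
Integrating by parts (boundary term plus one more integral), an antiderivative of (3 - 3*t) sin(t) is 3*t*cos(t) - 3*sin(t) - 3*cos(t); evaluating from 0 to pi: ∫_{0}^{pi} (3 - 3*t) sin(t) dt = (3 - 3*pi) - (-3) = 6 - 3*pi.
Hence b_1 = (2/pi)·(6 - 3*pi) = -6 + 12/pi.

-6 + 12/pi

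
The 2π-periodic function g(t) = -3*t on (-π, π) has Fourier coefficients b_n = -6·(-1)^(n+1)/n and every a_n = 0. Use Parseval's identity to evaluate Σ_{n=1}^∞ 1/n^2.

Parseval: Σ b_n^2 = (1/π) ∫_{-π}^{π} g(t)^2 dt = 6*pi**2.
Σ b_n^2 = Σ 36/n^2, so Σ 1/n^2 = (6*pi**2)/36 = pi**2/6.

pi**2/6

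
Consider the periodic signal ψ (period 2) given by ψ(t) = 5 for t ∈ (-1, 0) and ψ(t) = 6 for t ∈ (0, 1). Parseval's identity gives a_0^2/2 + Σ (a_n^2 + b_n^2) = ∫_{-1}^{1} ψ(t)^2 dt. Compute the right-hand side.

61

∫_{-1}^{1} ψ(t)^2 dt = 61.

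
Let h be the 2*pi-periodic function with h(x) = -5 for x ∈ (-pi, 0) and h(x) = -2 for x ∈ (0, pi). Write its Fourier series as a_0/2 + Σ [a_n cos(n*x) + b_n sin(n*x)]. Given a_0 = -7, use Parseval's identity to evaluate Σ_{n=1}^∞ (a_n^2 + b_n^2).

9/2

Parseval: a_0^2/2 + Σ_{n≥1} (a_n^2+b_n^2) = 1/pi ∫_{-pi}^{pi} h(x)^2 dx = 29.
Subtract a_0^2/2 = 49/2: Σ (a_n^2+b_n^2) = 9/2.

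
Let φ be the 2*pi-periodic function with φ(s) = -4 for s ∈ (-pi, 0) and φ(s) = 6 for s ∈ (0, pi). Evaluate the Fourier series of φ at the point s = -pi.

At s = -pi the one-sided limits are φ(-pi^-) = 6 and φ(-pi^+) = -4.
By Dirichlet's theorem the series converges to their average, [(6) + (-4)]/2 = 1.

1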